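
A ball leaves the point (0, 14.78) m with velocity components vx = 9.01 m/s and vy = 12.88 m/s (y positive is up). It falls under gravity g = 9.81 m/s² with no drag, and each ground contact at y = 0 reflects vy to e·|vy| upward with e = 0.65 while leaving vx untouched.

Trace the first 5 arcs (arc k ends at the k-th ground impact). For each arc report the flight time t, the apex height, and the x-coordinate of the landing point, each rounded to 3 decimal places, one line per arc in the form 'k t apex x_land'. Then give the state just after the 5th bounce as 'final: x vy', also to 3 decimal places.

1 3.489 23.235 31.440
2 2.829 9.817 56.933
3 1.839 4.148 73.503
4 1.195 1.752 84.274
5 0.777 0.740 91.275
final: 91.275 2.477

Arc 1: start y=14.780, vy=12.880 → t=3.489, apex=23.235, x_land=31.440, impact vy=-21.351
  bounce: vy ← 0.65·21.351 = 13.878
Arc 2: start y=0.000, vy=13.878 → t=2.829, apex=9.817, x_land=56.933, impact vy=-13.878
  bounce: vy ← 0.65·13.878 = 9.021
Arc 3: start y=0.000, vy=9.021 → t=1.839, apex=4.148, x_land=73.503, impact vy=-9.021
  bounce: vy ← 0.65·9.021 = 5.864
Arc 4: start y=0.000, vy=5.864 → t=1.195, apex=1.752, x_land=84.274, impact vy=-5.864
  bounce: vy ← 0.65·5.864 = 3.811
Arc 5: start y=0.000, vy=3.811 → t=0.777, apex=0.740, x_land=91.275, impact vy=-3.811
  bounce: vy ← 0.65·3.811 = 2.477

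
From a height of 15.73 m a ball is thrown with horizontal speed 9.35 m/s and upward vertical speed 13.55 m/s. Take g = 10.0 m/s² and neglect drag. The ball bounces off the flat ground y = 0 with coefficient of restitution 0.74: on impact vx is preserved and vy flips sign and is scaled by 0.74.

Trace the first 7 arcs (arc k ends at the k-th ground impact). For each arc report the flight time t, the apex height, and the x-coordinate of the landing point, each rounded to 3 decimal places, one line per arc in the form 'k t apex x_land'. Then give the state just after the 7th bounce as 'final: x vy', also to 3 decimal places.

Arc 1: start y=15.730, vy=13.550 → t=3.587, apex=24.910, x_land=33.539, impact vy=-22.320
  bounce: vy ← 0.74·22.320 = 16.517
Arc 2: start y=0.000, vy=16.517 → t=3.303, apex=13.641, x_land=64.426, impact vy=-16.517
  bounce: vy ← 0.74·16.517 = 12.223
Arc 3: start y=0.000, vy=12.223 → t=2.445, apex=7.470, x_land=87.282, impact vy=-12.223
  bounce: vy ← 0.74·12.223 = 9.045
Arc 4: start y=0.000, vy=9.045 → t=1.809, apex=4.090, x_land=104.196, impact vy=-9.045
  bounce: vy ← 0.74·9.045 = 6.693
Arc 5: start y=0.000, vy=6.693 → t=1.339, apex=2.240, x_land=116.712, impact vy=-6.693
  bounce: vy ← 0.74·6.693 = 4.953
Arc 6: start y=0.000, vy=4.953 → t=0.991, apex=1.227, x_land=125.974, impact vy=-4.953
  bounce: vy ← 0.74·4.953 = 3.665
Arc 7: start y=0.000, vy=3.665 → t=0.733, apex=0.672, x_land=132.828, impact vy=-3.665
  bounce: vy ← 0.74·3.665 = 2.712

1 3.587 24.910 33.539
2 3.303 13.641 64.426
3 2.445 7.470 87.282
4 1.809 4.090 104.196
5 1.339 2.240 116.712
6 0.991 1.227 125.974
7 0.733 0.672 132.828
final: 132.828 2.712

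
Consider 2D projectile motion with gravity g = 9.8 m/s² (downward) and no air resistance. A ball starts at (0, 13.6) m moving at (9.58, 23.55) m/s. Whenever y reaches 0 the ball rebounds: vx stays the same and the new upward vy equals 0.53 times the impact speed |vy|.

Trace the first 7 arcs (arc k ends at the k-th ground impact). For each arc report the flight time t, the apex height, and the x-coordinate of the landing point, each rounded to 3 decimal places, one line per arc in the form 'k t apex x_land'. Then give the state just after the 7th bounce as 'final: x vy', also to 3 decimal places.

1 5.327 41.896 51.034
2 3.100 11.769 80.727
3 1.643 3.306 96.465
4 0.871 0.929 104.806
5 0.461 0.261 109.226
6 0.245 0.073 111.569
7 0.130 0.021 112.811
final: 112.811 0.337

Arc 1: start y=13.600, vy=23.550 → t=5.327, apex=41.896, x_land=51.034, impact vy=-28.656
  bounce: vy ← 0.53·28.656 = 15.188
Arc 2: start y=0.000, vy=15.188 → t=3.100, apex=11.769, x_land=80.727, impact vy=-15.188
  bounce: vy ← 0.53·15.188 = 8.049
Arc 3: start y=0.000, vy=8.049 → t=1.643, apex=3.306, x_land=96.465, impact vy=-8.049
  bounce: vy ← 0.53·8.049 = 4.266
Arc 4: start y=0.000, vy=4.266 → t=0.871, apex=0.929, x_land=104.806, impact vy=-4.266
  bounce: vy ← 0.53·4.266 = 2.261
Arc 5: start y=0.000, vy=2.261 → t=0.461, apex=0.261, x_land=109.226, impact vy=-2.261
  bounce: vy ← 0.53·2.261 = 1.198
Arc 6: start y=0.000, vy=1.198 → t=0.245, apex=0.073, x_land=111.569, impact vy=-1.198
  bounce: vy ← 0.53·1.198 = 0.635
Arc 7: start y=0.000, vy=0.635 → t=0.130, apex=0.021, x_land=112.811, impact vy=-0.635
  bounce: vy ← 0.53·0.635 = 0.337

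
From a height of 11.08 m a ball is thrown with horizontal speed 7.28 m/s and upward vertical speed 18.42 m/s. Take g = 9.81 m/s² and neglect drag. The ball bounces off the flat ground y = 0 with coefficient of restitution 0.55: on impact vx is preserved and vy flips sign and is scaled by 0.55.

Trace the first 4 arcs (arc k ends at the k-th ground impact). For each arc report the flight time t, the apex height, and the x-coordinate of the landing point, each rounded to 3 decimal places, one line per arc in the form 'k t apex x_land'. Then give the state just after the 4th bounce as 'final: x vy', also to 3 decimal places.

Arc 1: start y=11.080, vy=18.420 → t=4.283, apex=28.373, x_land=31.179, impact vy=-23.594
  bounce: vy ← 0.55·23.594 = 12.977
Arc 2: start y=0.000, vy=12.977 → t=2.646, apex=8.583, x_land=50.439, impact vy=-12.977
  bounce: vy ← 0.55·12.977 = 7.137
Arc 3: start y=0.000, vy=7.137 → t=1.455, apex=2.596, x_land=61.032, impact vy=-7.137
  bounce: vy ← 0.55·7.137 = 3.925
Arc 4: start y=0.000, vy=3.925 → t=0.800, apex=0.785, x_land=66.858, impact vy=-3.925
  bounce: vy ← 0.55·3.925 = 2.159

1 4.283 28.373 31.179
2 2.646 8.583 50.439
3 1.455 2.596 61.032
4 0.800 0.785 66.858
final: 66.858 2.159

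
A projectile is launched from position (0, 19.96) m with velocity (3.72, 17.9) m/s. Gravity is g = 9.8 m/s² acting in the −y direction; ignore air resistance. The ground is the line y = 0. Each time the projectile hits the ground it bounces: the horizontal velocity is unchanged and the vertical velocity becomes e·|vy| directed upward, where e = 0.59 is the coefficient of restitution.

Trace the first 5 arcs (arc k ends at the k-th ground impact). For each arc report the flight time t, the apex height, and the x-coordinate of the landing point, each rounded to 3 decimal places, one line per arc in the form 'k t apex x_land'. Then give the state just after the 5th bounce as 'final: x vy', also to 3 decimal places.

1 4.549 36.307 16.921
2 3.212 12.639 28.870
3 1.895 4.400 35.919
4 1.118 1.531 40.079
5 0.660 0.533 42.533
final: 42.533 1.907

Arc 1: start y=19.960, vy=17.900 → t=4.549, apex=36.307, x_land=16.921, impact vy=-26.676
  bounce: vy ← 0.59·26.676 = 15.739
Arc 2: start y=0.000, vy=15.739 → t=3.212, apex=12.639, x_land=28.870, impact vy=-15.739
  bounce: vy ← 0.59·15.739 = 9.286
Arc 3: start y=0.000, vy=9.286 → t=1.895, apex=4.400, x_land=35.919, impact vy=-9.286
  bounce: vy ← 0.59·9.286 = 5.479
Arc 4: start y=0.000, vy=5.479 → t=1.118, apex=1.531, x_land=40.079, impact vy=-5.479
  bounce: vy ← 0.59·5.479 = 3.232
Arc 5: start y=0.000, vy=3.232 → t=0.660, apex=0.533, x_land=42.533, impact vy=-3.232
  bounce: vy ← 0.59·3.232 = 1.907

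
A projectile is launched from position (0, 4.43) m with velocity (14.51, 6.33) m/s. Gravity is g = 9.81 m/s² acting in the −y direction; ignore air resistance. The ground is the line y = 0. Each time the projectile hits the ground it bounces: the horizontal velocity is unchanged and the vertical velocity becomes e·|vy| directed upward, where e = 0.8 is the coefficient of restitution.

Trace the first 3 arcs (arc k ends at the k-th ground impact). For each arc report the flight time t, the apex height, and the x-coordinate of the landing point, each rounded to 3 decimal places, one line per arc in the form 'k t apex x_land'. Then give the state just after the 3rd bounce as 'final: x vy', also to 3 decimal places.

Arc 1: start y=4.430, vy=6.330 → t=1.794, apex=6.472, x_land=26.030, impact vy=-11.269
  bounce: vy ← 0.8·11.269 = 9.015
Arc 2: start y=0.000, vy=9.015 → t=1.838, apex=4.142, x_land=52.699, impact vy=-9.015
  bounce: vy ← 0.8·9.015 = 7.212
Arc 3: start y=0.000, vy=7.212 → t=1.470, apex=2.651, x_land=74.033, impact vy=-7.212
  bounce: vy ← 0.8·7.212 = 5.770

1 1.794 6.472 26.030
2 1.838 4.142 52.699
3 1.470 2.651 74.033
final: 74.033 5.770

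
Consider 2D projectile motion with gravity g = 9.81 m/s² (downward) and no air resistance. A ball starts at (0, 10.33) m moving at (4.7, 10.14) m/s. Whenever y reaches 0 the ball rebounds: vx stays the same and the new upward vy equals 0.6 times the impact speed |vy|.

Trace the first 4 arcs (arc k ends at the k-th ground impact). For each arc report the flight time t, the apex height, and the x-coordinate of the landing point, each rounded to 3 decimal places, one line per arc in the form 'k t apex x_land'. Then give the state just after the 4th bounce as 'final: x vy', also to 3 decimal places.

Arc 1: start y=10.330, vy=10.140 → t=2.815, apex=15.571, x_land=13.232, impact vy=-17.478
  bounce: vy ← 0.6·17.478 = 10.487
Arc 2: start y=0.000, vy=10.487 → t=2.138, apex=5.605, x_land=23.281, impact vy=-10.487
  bounce: vy ← 0.6·10.487 = 6.292
Arc 3: start y=0.000, vy=6.292 → t=1.283, apex=2.018, x_land=29.310, impact vy=-6.292
  bounce: vy ← 0.6·6.292 = 3.775
Arc 4: start y=0.000, vy=3.775 → t=0.770, apex=0.726, x_land=32.928, impact vy=-3.775
  bounce: vy ← 0.6·3.775 = 2.265

1 2.815 15.571 13.232
2 2.138 5.605 23.281
3 1.283 2.018 29.310
4 0.770 0.726 32.928
final: 32.928 2.265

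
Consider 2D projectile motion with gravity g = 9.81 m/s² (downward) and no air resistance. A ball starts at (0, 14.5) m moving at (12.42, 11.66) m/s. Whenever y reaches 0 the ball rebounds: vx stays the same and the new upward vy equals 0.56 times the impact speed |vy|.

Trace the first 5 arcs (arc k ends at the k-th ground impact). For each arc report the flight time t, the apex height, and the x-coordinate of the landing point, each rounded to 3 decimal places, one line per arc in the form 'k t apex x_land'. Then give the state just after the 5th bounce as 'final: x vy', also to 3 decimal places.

Arc 1: start y=14.500, vy=11.660 → t=3.279, apex=21.429, x_land=40.722, impact vy=-20.505
  bounce: vy ← 0.56·20.505 = 11.483
Arc 2: start y=0.000, vy=11.483 → t=2.341, apex=6.720, x_land=69.798, impact vy=-11.483
  bounce: vy ← 0.56·11.483 = 6.430
Arc 3: start y=0.000, vy=6.430 → t=1.311, apex=2.107, x_land=86.080, impact vy=-6.430
  bounce: vy ← 0.56·6.430 = 3.601
Arc 4: start y=0.000, vy=3.601 → t=0.734, apex=0.661, x_land=95.198, impact vy=-3.601
  bounce: vy ← 0.56·3.601 = 2.017
Arc 5: start y=0.000, vy=2.017 → t=0.411, apex=0.207, x_land=100.304, impact vy=-2.017
  bounce: vy ← 0.56·2.017 = 1.129

1 3.279 21.429 40.722
2 2.341 6.720 69.798
3 1.311 2.107 86.080
4 0.734 0.661 95.198
5 0.411 0.207 100.304
final: 100.304 1.129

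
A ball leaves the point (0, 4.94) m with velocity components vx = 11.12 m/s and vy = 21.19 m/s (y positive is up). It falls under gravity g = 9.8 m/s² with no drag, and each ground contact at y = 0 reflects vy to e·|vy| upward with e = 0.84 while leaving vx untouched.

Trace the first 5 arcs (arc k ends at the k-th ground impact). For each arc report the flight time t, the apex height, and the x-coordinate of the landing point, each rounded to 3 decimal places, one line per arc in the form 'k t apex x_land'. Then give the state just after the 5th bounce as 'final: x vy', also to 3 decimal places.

1 4.546 27.849 50.554
2 4.005 19.650 95.091
3 3.364 13.865 132.502
4 2.826 9.783 163.928
5 2.374 6.903 190.325
final: 190.325 9.771

Arc 1: start y=4.940, vy=21.190 → t=4.546, apex=27.849, x_land=50.554, impact vy=-23.363
  bounce: vy ← 0.84·23.363 = 19.625
Arc 2: start y=0.000, vy=19.625 → t=4.005, apex=19.650, x_land=95.091, impact vy=-19.625
  bounce: vy ← 0.84·19.625 = 16.485
Arc 3: start y=0.000, vy=16.485 → t=3.364, apex=13.865, x_land=132.502, impact vy=-16.485
  bounce: vy ← 0.84·16.485 = 13.847
Arc 4: start y=0.000, vy=13.847 → t=2.826, apex=9.783, x_land=163.928, impact vy=-13.847
  bounce: vy ← 0.84·13.847 = 11.632
Arc 5: start y=0.000, vy=11.632 → t=2.374, apex=6.903, x_land=190.325, impact vy=-11.632
  bounce: vy ← 0.84·11.632 = 9.771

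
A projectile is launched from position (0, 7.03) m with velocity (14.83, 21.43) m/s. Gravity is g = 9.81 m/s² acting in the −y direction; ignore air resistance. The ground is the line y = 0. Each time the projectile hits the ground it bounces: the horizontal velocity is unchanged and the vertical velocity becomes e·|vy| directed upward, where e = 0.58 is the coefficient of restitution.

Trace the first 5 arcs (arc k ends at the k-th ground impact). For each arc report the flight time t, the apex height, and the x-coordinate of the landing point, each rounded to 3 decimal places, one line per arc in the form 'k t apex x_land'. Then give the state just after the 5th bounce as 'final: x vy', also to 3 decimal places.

1 4.676 30.437 69.338
2 2.890 10.239 112.191
3 1.676 3.444 137.046
4 0.972 1.159 151.462
5 0.564 0.390 159.823
final: 159.823 1.604

Arc 1: start y=7.030, vy=21.430 → t=4.676, apex=30.437, x_land=69.338, impact vy=-24.437
  bounce: vy ← 0.58·24.437 = 14.174
Arc 2: start y=0.000, vy=14.174 → t=2.890, apex=10.239, x_land=112.191, impact vy=-14.174
  bounce: vy ← 0.58·14.174 = 8.221
Arc 3: start y=0.000, vy=8.221 → t=1.676, apex=3.444, x_land=137.046, impact vy=-8.221
  bounce: vy ← 0.58·8.221 = 4.768
Arc 4: start y=0.000, vy=4.768 → t=0.972, apex=1.159, x_land=151.462, impact vy=-4.768
  bounce: vy ← 0.58·4.768 = 2.765
Arc 5: start y=0.000, vy=2.765 → t=0.564, apex=0.390, x_land=159.823, impact vy=-2.765
  bounce: vy ← 0.58·2.765 = 1.604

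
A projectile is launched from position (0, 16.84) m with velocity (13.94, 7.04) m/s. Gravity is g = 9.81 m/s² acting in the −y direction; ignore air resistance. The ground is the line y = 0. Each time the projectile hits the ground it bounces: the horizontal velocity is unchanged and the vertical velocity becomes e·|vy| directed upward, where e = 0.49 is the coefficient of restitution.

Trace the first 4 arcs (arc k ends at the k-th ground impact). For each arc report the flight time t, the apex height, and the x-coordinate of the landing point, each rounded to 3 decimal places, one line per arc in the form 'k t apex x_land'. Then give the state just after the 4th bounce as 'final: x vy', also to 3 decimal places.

Arc 1: start y=16.840, vy=7.040 → t=2.705, apex=19.366, x_land=37.703, impact vy=-19.493
  bounce: vy ← 0.49·19.493 = 9.551
Arc 2: start y=0.000, vy=9.551 → t=1.947, apex=4.650, x_land=64.848, impact vy=-9.551
  bounce: vy ← 0.49·9.551 = 4.680
Arc 3: start y=0.000, vy=4.680 → t=0.954, apex=1.116, x_land=78.149, impact vy=-4.680
  bounce: vy ← 0.49·4.680 = 2.293
Arc 4: start y=0.000, vy=2.293 → t=0.468, apex=0.268, x_land=84.666, impact vy=-2.293
  bounce: vy ← 0.49·2.293 = 1.124

1 2.705 19.366 37.703
2 1.947 4.650 64.848
3 0.954 1.116 78.149
4 0.468 0.268 84.666
final: 84.666 1.124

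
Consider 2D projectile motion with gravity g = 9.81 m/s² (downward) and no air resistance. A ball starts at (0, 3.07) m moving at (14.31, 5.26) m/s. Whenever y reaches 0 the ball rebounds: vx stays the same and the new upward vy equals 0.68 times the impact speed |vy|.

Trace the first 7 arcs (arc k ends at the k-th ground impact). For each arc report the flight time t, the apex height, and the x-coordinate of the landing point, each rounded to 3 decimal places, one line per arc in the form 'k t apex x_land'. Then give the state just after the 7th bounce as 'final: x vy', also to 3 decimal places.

Arc 1: start y=3.070, vy=5.260 → t=1.492, apex=4.480, x_land=21.349, impact vy=-9.376
  bounce: vy ← 0.68·9.376 = 6.375
Arc 2: start y=0.000, vy=6.375 → t=1.300, apex=2.072, x_land=39.949, impact vy=-6.375
  bounce: vy ← 0.68·6.375 = 4.335
Arc 3: start y=0.000, vy=4.335 → t=0.884, apex=0.958, x_land=52.597, impact vy=-4.335
  bounce: vy ← 0.68·4.335 = 2.948
Arc 4: start y=0.000, vy=2.948 → t=0.601, apex=0.443, x_land=61.197, impact vy=-2.948
  bounce: vy ← 0.68·2.948 = 2.005
Arc 5: start y=0.000, vy=2.005 → t=0.409, apex=0.205, x_land=67.046, impact vy=-2.005
  bounce: vy ← 0.68·2.005 = 1.363
Arc 6: start y=0.000, vy=1.363 → t=0.278, apex=0.095, x_land=71.022, impact vy=-1.363
  bounce: vy ← 0.68·1.363 = 0.927
Arc 7: start y=0.000, vy=0.927 → t=0.189, apex=0.044, x_land=73.727, impact vy=-0.927
  bounce: vy ← 0.68·0.927 = 0.630

1 1.492 4.480 21.349
2 1.300 2.072 39.949
3 0.884 0.958 52.597
4 0.601 0.443 61.197
5 0.409 0.205 67.046
6 0.278 0.095 71.022
7 0.189 0.044 73.727
final: 73.727 0.630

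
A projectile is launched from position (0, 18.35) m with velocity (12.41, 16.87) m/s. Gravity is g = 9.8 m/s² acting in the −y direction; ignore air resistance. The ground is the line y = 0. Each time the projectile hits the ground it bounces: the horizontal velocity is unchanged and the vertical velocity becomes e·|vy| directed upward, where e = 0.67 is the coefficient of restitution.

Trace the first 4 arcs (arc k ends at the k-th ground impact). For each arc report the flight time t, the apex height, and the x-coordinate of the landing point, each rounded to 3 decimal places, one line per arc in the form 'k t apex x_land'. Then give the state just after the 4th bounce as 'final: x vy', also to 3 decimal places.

Arc 1: start y=18.350, vy=16.870 → t=4.311, apex=32.870, x_land=53.505, impact vy=-25.382
  bounce: vy ← 0.67·25.382 = 17.006
Arc 2: start y=0.000, vy=17.006 → t=3.471, apex=14.755, x_land=96.576, impact vy=-17.006
  bounce: vy ← 0.67·17.006 = 11.394
Arc 3: start y=0.000, vy=11.394 → t=2.325, apex=6.624, x_land=125.433, impact vy=-11.394
  bounce: vy ← 0.67·11.394 = 7.634
Arc 4: start y=0.000, vy=7.634 → t=1.558, apex=2.973, x_land=144.767, impact vy=-7.634
  bounce: vy ← 0.67·7.634 = 5.115

1 4.311 32.870 53.505
2 3.471 14.755 96.576
3 2.325 6.624 125.433
4 1.558 2.973 144.767
final: 144.767 5.115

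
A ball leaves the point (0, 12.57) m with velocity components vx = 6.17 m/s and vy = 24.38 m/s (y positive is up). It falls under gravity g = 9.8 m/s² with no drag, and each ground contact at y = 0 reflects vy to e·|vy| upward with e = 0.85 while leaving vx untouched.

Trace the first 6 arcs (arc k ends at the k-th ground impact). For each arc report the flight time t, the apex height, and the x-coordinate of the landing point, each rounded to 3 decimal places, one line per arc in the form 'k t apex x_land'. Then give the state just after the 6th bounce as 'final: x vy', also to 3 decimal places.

1 5.447 42.896 33.605
2 5.030 30.992 64.639
3 4.275 22.392 91.019
4 3.634 16.178 113.441
5 3.089 11.689 132.500
6 2.626 8.445 148.700
final: 148.700 10.936

Arc 1: start y=12.570, vy=24.380 → t=5.447, apex=42.896, x_land=33.605, impact vy=-28.996
  bounce: vy ← 0.85·28.996 = 24.646
Arc 2: start y=0.000, vy=24.646 → t=5.030, apex=30.992, x_land=64.639, impact vy=-24.646
  bounce: vy ← 0.85·24.646 = 20.949
Arc 3: start y=0.000, vy=20.949 → t=4.275, apex=22.392, x_land=91.019, impact vy=-20.949
  bounce: vy ← 0.85·20.949 = 17.807
Arc 4: start y=0.000, vy=17.807 → t=3.634, apex=16.178, x_land=113.441, impact vy=-17.807
  bounce: vy ← 0.85·17.807 = 15.136
Arc 5: start y=0.000, vy=15.136 → t=3.089, apex=11.689, x_land=132.500, impact vy=-15.136
  bounce: vy ← 0.85·15.136 = 12.866
Arc 6: start y=0.000, vy=12.866 → t=2.626, apex=8.445, x_land=148.700, impact vy=-12.866
  bounce: vy ← 0.85·12.866 = 10.936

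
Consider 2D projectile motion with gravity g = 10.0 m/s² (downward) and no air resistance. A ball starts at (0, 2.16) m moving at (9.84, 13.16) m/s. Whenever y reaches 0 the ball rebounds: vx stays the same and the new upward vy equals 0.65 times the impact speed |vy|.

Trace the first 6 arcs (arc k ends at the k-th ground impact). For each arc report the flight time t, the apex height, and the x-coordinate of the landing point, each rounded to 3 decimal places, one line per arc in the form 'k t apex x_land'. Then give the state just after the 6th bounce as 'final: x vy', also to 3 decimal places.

1 2.787 10.819 27.424
2 1.912 4.571 46.241
3 1.243 1.931 58.472
4 0.808 0.816 66.423
5 0.525 0.345 71.590
6 0.341 0.146 74.949
final: 74.949 1.109

Arc 1: start y=2.160, vy=13.160 → t=2.787, apex=10.819, x_land=27.424, impact vy=-14.710
  bounce: vy ← 0.65·14.710 = 9.562
Arc 2: start y=0.000, vy=9.562 → t=1.912, apex=4.571, x_land=46.241, impact vy=-9.562
  bounce: vy ← 0.65·9.562 = 6.215
Arc 3: start y=0.000, vy=6.215 → t=1.243, apex=1.931, x_land=58.472, impact vy=-6.215
  bounce: vy ← 0.65·6.215 = 4.040
Arc 4: start y=0.000, vy=4.040 → t=0.808, apex=0.816, x_land=66.423, impact vy=-4.040
  bounce: vy ← 0.65·4.040 = 2.626
Arc 5: start y=0.000, vy=2.626 → t=0.525, apex=0.345, x_land=71.590, impact vy=-2.626
  bounce: vy ← 0.65·2.626 = 1.707
Arc 6: start y=0.000, vy=1.707 → t=0.341, apex=0.146, x_land=74.949, impact vy=-1.707
  bounce: vy ← 0.65·1.707 = 1.109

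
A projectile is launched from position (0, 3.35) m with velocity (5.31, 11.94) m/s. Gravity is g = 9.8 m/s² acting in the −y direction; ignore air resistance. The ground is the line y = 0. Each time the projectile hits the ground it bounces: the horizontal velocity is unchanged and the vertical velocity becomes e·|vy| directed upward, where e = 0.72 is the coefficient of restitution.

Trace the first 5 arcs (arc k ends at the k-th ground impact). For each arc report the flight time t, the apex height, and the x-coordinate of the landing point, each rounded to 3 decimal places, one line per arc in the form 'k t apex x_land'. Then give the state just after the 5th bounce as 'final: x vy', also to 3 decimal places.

Arc 1: start y=3.350, vy=11.940 → t=2.691, apex=10.624, x_land=14.288, impact vy=-14.430
  bounce: vy ← 0.72·14.430 = 10.390
Arc 2: start y=0.000, vy=10.390 → t=2.120, apex=5.507, x_land=25.547, impact vy=-10.390
  bounce: vy ← 0.72·10.390 = 7.480
Arc 3: start y=0.000, vy=7.480 → t=1.527, apex=2.855, x_land=33.654, impact vy=-7.480
  bounce: vy ← 0.72·7.480 = 5.386
Arc 4: start y=0.000, vy=5.386 → t=1.099, apex=1.480, x_land=39.490, impact vy=-5.386
  bounce: vy ← 0.72·5.386 = 3.878
Arc 5: start y=0.000, vy=3.878 → t=0.791, apex=0.767, x_land=43.692, impact vy=-3.878
  bounce: vy ← 0.72·3.878 = 2.792

1 2.691 10.624 14.288
2 2.120 5.507 25.547
3 1.527 2.855 33.654
4 1.099 1.480 39.490
5 0.791 0.767 43.692
final: 43.692 2.792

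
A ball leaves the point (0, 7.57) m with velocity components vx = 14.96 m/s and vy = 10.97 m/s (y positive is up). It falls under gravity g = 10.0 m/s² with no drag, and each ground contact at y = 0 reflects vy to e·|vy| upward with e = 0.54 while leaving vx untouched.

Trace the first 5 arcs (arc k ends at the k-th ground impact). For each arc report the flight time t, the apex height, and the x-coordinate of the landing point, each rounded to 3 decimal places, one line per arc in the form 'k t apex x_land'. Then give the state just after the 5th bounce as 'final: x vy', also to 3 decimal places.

1 2.745 13.587 41.072
2 1.780 3.962 67.706
3 0.961 1.155 82.088
4 0.519 0.337 89.854
5 0.280 0.098 94.048
final: 94.048 0.757

Arc 1: start y=7.570, vy=10.970 → t=2.745, apex=13.587, x_land=41.072, impact vy=-16.485
  bounce: vy ← 0.54·16.485 = 8.902
Arc 2: start y=0.000, vy=8.902 → t=1.780, apex=3.962, x_land=67.706, impact vy=-8.902
  bounce: vy ← 0.54·8.902 = 4.807
Arc 3: start y=0.000, vy=4.807 → t=0.961, apex=1.155, x_land=82.088, impact vy=-4.807
  bounce: vy ← 0.54·4.807 = 2.596
Arc 4: start y=0.000, vy=2.596 → t=0.519, apex=0.337, x_land=89.854, impact vy=-2.596
  bounce: vy ← 0.54·2.596 = 1.402
Arc 5: start y=0.000, vy=1.402 → t=0.280, apex=0.098, x_land=94.048, impact vy=-1.402
  bounce: vy ← 0.54·1.402 = 0.757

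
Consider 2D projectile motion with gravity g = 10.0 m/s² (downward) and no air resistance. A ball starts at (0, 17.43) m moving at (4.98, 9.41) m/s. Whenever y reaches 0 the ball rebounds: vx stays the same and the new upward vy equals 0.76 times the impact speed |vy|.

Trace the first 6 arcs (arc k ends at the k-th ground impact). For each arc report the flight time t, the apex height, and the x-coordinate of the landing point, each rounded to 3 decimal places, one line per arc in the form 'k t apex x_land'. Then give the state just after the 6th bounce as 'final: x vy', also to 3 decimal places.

1 3.032 21.857 15.098
2 3.178 12.625 30.925
3 2.415 7.292 42.953
4 1.836 4.212 52.095
5 1.395 2.433 59.042
6 1.060 1.405 64.322
final: 64.322 4.029

Arc 1: start y=17.430, vy=9.410 → t=3.032, apex=21.857, x_land=15.098, impact vy=-20.908
  bounce: vy ← 0.76·20.908 = 15.890
Arc 2: start y=0.000, vy=15.890 → t=3.178, apex=12.625, x_land=30.925, impact vy=-15.890
  bounce: vy ← 0.76·15.890 = 12.077
Arc 3: start y=0.000, vy=12.077 → t=2.415, apex=7.292, x_land=42.953, impact vy=-12.077
  bounce: vy ← 0.76·12.077 = 9.178
Arc 4: start y=0.000, vy=9.178 → t=1.836, apex=4.212, x_land=52.095, impact vy=-9.178
  bounce: vy ← 0.76·9.178 = 6.975
Arc 5: start y=0.000, vy=6.975 → t=1.395, apex=2.433, x_land=59.042, impact vy=-6.975
  bounce: vy ← 0.76·6.975 = 5.301
Arc 6: start y=0.000, vy=5.301 → t=1.060, apex=1.405, x_land=64.322, impact vy=-5.301
  bounce: vy ← 0.76·5.301 = 4.029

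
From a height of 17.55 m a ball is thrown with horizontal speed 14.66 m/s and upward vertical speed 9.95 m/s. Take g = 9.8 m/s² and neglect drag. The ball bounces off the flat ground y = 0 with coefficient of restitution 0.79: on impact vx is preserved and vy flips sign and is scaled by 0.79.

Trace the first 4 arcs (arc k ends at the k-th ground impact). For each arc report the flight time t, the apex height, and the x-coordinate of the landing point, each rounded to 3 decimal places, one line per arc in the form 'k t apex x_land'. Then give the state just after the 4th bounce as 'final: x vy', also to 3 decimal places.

Arc 1: start y=17.550, vy=9.950 → t=3.163, apex=22.601, x_land=46.369, impact vy=-21.047
  bounce: vy ← 0.79·21.047 = 16.627
Arc 2: start y=0.000, vy=16.627 → t=3.393, apex=14.105, x_land=96.115, impact vy=-16.627
  bounce: vy ← 0.79·16.627 = 13.136
Arc 3: start y=0.000, vy=13.136 → t=2.681, apex=8.803, x_land=135.415, impact vy=-13.136
  bounce: vy ← 0.79·13.136 = 10.377
Arc 4: start y=0.000, vy=10.377 → t=2.118, apex=5.494, x_land=166.461, impact vy=-10.377
  bounce: vy ← 0.79·10.377 = 8.198

1 3.163 22.601 46.369
2 3.393 14.105 96.115
3 2.681 8.803 135.415
4 2.118 5.494 166.461
final: 166.461 8.198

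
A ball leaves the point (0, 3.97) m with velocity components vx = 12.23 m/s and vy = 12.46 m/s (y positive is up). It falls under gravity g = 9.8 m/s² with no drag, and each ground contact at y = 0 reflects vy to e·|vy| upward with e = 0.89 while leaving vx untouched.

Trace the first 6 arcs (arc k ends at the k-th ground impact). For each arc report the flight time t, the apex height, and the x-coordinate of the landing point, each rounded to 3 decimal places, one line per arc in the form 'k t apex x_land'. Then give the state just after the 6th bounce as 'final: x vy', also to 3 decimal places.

1 2.829 11.891 34.601
2 2.773 9.419 68.514
3 2.468 7.461 98.696
4 2.196 5.910 125.558
5 1.955 4.681 149.465
6 1.740 3.708 170.742
final: 170.742 7.587

Arc 1: start y=3.970, vy=12.460 → t=2.829, apex=11.891, x_land=34.601, impact vy=-15.266
  bounce: vy ← 0.89·15.266 = 13.587
Arc 2: start y=0.000, vy=13.587 → t=2.773, apex=9.419, x_land=68.514, impact vy=-13.587
  bounce: vy ← 0.89·13.587 = 12.093
Arc 3: start y=0.000, vy=12.093 → t=2.468, apex=7.461, x_land=98.696, impact vy=-12.093
  bounce: vy ← 0.89·12.093 = 10.762
Arc 4: start y=0.000, vy=10.762 → t=2.196, apex=5.910, x_land=125.558, impact vy=-10.762
  bounce: vy ← 0.89·10.762 = 9.578
Arc 5: start y=0.000, vy=9.578 → t=1.955, apex=4.681, x_land=149.465, impact vy=-9.578
  bounce: vy ← 0.89·9.578 = 8.525
Arc 6: start y=0.000, vy=8.525 → t=1.740, apex=3.708, x_land=170.742, impact vy=-8.525
  bounce: vy ← 0.89·8.525 = 7.587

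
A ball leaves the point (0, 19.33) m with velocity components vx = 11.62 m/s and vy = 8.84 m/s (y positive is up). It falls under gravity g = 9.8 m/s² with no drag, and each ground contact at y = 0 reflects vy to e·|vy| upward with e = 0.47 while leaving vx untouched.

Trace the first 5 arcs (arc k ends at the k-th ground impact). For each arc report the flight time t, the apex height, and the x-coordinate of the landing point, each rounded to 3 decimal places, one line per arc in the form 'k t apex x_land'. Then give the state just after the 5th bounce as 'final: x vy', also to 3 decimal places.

1 3.083 23.317 35.830
2 2.051 5.151 59.657
3 0.964 1.138 70.856
4 0.453 0.251 76.119
5 0.213 0.056 78.593
final: 78.593 0.490

Arc 1: start y=19.330, vy=8.840 → t=3.083, apex=23.317, x_land=35.830, impact vy=-21.378
  bounce: vy ← 0.47·21.378 = 10.048
Arc 2: start y=0.000, vy=10.048 → t=2.051, apex=5.151, x_land=59.657, impact vy=-10.048
  bounce: vy ← 0.47·10.048 = 4.722
Arc 3: start y=0.000, vy=4.722 → t=0.964, apex=1.138, x_land=70.856, impact vy=-4.722
  bounce: vy ← 0.47·4.722 = 2.220
Arc 4: start y=0.000, vy=2.220 → t=0.453, apex=0.251, x_land=76.119, impact vy=-2.220
  bounce: vy ← 0.47·2.220 = 1.043
Arc 5: start y=0.000, vy=1.043 → t=0.213, apex=0.056, x_land=78.593, impact vy=-1.043
  bounce: vy ← 0.47·1.043 = 0.490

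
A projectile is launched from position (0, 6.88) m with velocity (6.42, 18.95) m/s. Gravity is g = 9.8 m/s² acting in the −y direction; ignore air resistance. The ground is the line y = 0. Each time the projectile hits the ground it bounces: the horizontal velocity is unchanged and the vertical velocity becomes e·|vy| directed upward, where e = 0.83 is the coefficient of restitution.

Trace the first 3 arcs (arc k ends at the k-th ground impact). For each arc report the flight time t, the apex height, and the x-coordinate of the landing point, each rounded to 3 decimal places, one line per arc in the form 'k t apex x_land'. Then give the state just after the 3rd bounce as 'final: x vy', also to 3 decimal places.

Arc 1: start y=6.880, vy=18.950 → t=4.202, apex=25.202, x_land=26.974, impact vy=-22.225
  bounce: vy ← 0.83·22.225 = 18.447
Arc 2: start y=0.000, vy=18.447 → t=3.765, apex=17.361, x_land=51.143, impact vy=-18.447
  bounce: vy ← 0.83·18.447 = 15.311
Arc 3: start y=0.000, vy=15.311 → t=3.125, apex=11.960, x_land=71.203, impact vy=-15.311
  bounce: vy ← 0.83·15.311 = 12.708

1 4.202 25.202 26.974
2 3.765 17.361 51.143
3 3.125 11.960 71.203
final: 71.203 12.708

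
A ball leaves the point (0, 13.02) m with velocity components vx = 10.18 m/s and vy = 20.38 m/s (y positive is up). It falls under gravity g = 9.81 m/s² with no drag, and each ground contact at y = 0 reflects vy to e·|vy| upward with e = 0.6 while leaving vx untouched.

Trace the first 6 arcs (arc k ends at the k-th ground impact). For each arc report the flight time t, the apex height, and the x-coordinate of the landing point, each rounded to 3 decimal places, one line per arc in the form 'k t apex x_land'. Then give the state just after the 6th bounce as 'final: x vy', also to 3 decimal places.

1 4.718 34.189 48.025
2 3.168 12.308 80.277
3 1.901 4.431 99.628
4 1.141 1.595 111.239
5 0.684 0.574 118.205
6 0.411 0.207 122.385
final: 122.385 1.208

Arc 1: start y=13.020, vy=20.380 → t=4.718, apex=34.189, x_land=48.025, impact vy=-25.900
  bounce: vy ← 0.6·25.900 = 15.540
Arc 2: start y=0.000, vy=15.540 → t=3.168, apex=12.308, x_land=80.277, impact vy=-15.540
  bounce: vy ← 0.6·15.540 = 9.324
Arc 3: start y=0.000, vy=9.324 → t=1.901, apex=4.431, x_land=99.628, impact vy=-9.324
  bounce: vy ← 0.6·9.324 = 5.594
Arc 4: start y=0.000, vy=5.594 → t=1.141, apex=1.595, x_land=111.239, impact vy=-5.594
  bounce: vy ← 0.6·5.594 = 3.357
Arc 5: start y=0.000, vy=3.357 → t=0.684, apex=0.574, x_land=118.205, impact vy=-3.357
  bounce: vy ← 0.6·3.357 = 2.014
Arc 6: start y=0.000, vy=2.014 → t=0.411, apex=0.207, x_land=122.385, impact vy=-2.014
  bounce: vy ← 0.6·2.014 = 1.208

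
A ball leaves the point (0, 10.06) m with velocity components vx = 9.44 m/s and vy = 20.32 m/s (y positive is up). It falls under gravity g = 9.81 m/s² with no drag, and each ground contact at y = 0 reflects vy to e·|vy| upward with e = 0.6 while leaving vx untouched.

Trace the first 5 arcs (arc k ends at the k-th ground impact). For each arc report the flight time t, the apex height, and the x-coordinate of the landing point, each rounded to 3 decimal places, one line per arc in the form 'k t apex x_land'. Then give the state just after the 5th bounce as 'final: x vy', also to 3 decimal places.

Arc 1: start y=10.060, vy=20.320 → t=4.590, apex=31.105, x_land=43.326, impact vy=-24.704
  bounce: vy ← 0.6·24.704 = 14.822
Arc 2: start y=0.000, vy=14.822 → t=3.022, apex=11.198, x_land=71.852, impact vy=-14.822
  bounce: vy ← 0.6·14.822 = 8.893
Arc 3: start y=0.000, vy=8.893 → t=1.813, apex=4.031, x_land=88.968, impact vy=-8.893
  bounce: vy ← 0.6·8.893 = 5.336
Arc 4: start y=0.000, vy=5.336 → t=1.088, apex=1.451, x_land=99.238, impact vy=-5.336
  bounce: vy ← 0.6·5.336 = 3.202
Arc 5: start y=0.000, vy=3.202 → t=0.653, apex=0.522, x_land=105.399, impact vy=-3.202
  bounce: vy ← 0.6·3.202 = 1.921

1 4.590 31.105 43.326
2 3.022 11.198 71.852
3 1.813 4.031 88.968
4 1.088 1.451 99.238
5 0.653 0.522 105.399
final: 105.399 1.921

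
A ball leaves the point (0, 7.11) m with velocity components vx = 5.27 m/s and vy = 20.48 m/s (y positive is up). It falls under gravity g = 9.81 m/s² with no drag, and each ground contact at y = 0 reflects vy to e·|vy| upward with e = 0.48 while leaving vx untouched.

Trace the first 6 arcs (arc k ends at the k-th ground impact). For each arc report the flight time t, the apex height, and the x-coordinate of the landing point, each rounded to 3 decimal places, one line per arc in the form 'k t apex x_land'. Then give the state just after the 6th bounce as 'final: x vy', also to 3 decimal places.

1 4.498 28.488 23.702
2 2.314 6.564 35.895
3 1.111 1.512 41.747
4 0.533 0.348 44.556
5 0.256 0.080 45.905
6 0.123 0.018 46.552
final: 46.552 0.289

Arc 1: start y=7.110, vy=20.480 → t=4.498, apex=28.488, x_land=23.702, impact vy=-23.642
  bounce: vy ← 0.48·23.642 = 11.348
Arc 2: start y=0.000, vy=11.348 → t=2.314, apex=6.564, x_land=35.895, impact vy=-11.348
  bounce: vy ← 0.48·11.348 = 5.447
Arc 3: start y=0.000, vy=5.447 → t=1.111, apex=1.512, x_land=41.747, impact vy=-5.447
  bounce: vy ← 0.48·5.447 = 2.615
Arc 4: start y=0.000, vy=2.615 → t=0.533, apex=0.348, x_land=44.556, impact vy=-2.615
  bounce: vy ← 0.48·2.615 = 1.255
Arc 5: start y=0.000, vy=1.255 → t=0.256, apex=0.080, x_land=45.905, impact vy=-1.255
  bounce: vy ← 0.48·1.255 = 0.602
Arc 6: start y=0.000, vy=0.602 → t=0.123, apex=0.018, x_land=46.552, impact vy=-0.602
  bounce: vy ← 0.48·0.602 = 0.289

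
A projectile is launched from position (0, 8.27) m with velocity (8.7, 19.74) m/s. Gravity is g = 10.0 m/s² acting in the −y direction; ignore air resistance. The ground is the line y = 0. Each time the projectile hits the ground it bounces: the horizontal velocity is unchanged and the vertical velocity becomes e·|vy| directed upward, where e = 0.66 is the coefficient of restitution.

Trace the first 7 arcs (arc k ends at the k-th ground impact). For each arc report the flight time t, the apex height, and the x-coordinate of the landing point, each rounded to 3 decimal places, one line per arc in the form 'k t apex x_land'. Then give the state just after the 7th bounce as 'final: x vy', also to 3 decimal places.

1 4.330 27.753 37.671
2 3.110 12.089 64.727
3 2.053 5.266 82.584
4 1.355 2.294 94.370
5 0.894 0.999 102.148
6 0.590 0.435 107.282
7 0.389 0.190 110.670
final: 110.670 1.285

Arc 1: start y=8.270, vy=19.740 → t=4.330, apex=27.753, x_land=37.671, impact vy=-23.560
  bounce: vy ← 0.66·23.560 = 15.550
Arc 2: start y=0.000, vy=15.550 → t=3.110, apex=12.089, x_land=64.727, impact vy=-15.550
  bounce: vy ← 0.66·15.550 = 10.263
Arc 3: start y=0.000, vy=10.263 → t=2.053, apex=5.266, x_land=82.584, impact vy=-10.263
  bounce: vy ← 0.66·10.263 = 6.773
Arc 4: start y=0.000, vy=6.773 → t=1.355, apex=2.294, x_land=94.370, impact vy=-6.773
  bounce: vy ← 0.66·6.773 = 4.470
Arc 5: start y=0.000, vy=4.470 → t=0.894, apex=0.999, x_land=102.148, impact vy=-4.470
  bounce: vy ← 0.66·4.470 = 2.950
Arc 6: start y=0.000, vy=2.950 → t=0.590, apex=0.435, x_land=107.282, impact vy=-2.950
  bounce: vy ← 0.66·2.950 = 1.947
Arc 7: start y=0.000, vy=1.947 → t=0.389, apex=0.190, x_land=110.670, impact vy=-1.947
  bounce: vy ← 0.66·1.947 = 1.285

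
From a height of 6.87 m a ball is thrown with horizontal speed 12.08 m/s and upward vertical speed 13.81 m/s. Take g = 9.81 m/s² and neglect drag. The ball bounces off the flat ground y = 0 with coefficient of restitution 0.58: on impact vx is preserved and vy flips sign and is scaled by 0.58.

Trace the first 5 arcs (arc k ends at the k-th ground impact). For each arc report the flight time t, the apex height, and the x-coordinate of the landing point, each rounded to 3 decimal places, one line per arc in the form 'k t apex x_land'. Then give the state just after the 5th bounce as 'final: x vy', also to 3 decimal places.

1 3.247 16.590 39.222
2 2.133 5.581 64.993
3 1.237 1.877 79.941
4 0.718 0.632 88.610
5 0.416 0.212 93.638
final: 93.638 1.184

Arc 1: start y=6.870, vy=13.810 → t=3.247, apex=16.590, x_land=39.222, impact vy=-18.042
  bounce: vy ← 0.58·18.042 = 10.464
Arc 2: start y=0.000, vy=10.464 → t=2.133, apex=5.581, x_land=64.993, impact vy=-10.464
  bounce: vy ← 0.58·10.464 = 6.069
Arc 3: start y=0.000, vy=6.069 → t=1.237, apex=1.877, x_land=79.941, impact vy=-6.069
  bounce: vy ← 0.58·6.069 = 3.520
Arc 4: start y=0.000, vy=3.520 → t=0.718, apex=0.632, x_land=88.610, impact vy=-3.520
  bounce: vy ← 0.58·3.520 = 2.042
Arc 5: start y=0.000, vy=2.042 → t=0.416, apex=0.212, x_land=93.638, impact vy=-2.042
  bounce: vy ← 0.58·2.042 = 1.184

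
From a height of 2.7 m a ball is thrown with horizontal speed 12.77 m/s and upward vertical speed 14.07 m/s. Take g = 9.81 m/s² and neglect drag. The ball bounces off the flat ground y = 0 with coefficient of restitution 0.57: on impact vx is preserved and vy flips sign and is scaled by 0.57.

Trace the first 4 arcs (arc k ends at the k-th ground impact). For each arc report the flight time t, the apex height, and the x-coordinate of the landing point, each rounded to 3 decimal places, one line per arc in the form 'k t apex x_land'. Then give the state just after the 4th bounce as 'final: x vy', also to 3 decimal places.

Arc 1: start y=2.700, vy=14.070 → t=3.049, apex=12.790, x_land=38.936, impact vy=-15.841
  bounce: vy ← 0.57·15.841 = 9.029
Arc 2: start y=0.000, vy=9.029 → t=1.841, apex=4.155, x_land=62.444, impact vy=-9.029
  bounce: vy ← 0.57·9.029 = 5.147
Arc 3: start y=0.000, vy=5.147 → t=1.049, apex=1.350, x_land=75.843, impact vy=-5.147
  bounce: vy ← 0.57·5.147 = 2.934
Arc 4: start y=0.000, vy=2.934 → t=0.598, apex=0.439, x_land=83.481, impact vy=-2.934
  bounce: vy ← 0.57·2.934 = 1.672

1 3.049 12.790 38.936
2 1.841 4.155 62.444
3 1.049 1.350 75.843
4 0.598 0.439 83.481
final: 83.481 1.672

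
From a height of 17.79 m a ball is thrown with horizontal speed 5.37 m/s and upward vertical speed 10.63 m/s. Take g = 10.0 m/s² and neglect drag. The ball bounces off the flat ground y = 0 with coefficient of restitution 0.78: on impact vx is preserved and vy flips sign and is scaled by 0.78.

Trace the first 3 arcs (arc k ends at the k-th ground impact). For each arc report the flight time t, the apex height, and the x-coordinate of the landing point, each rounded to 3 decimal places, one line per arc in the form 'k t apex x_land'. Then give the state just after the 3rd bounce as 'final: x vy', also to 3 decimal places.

1 3.228 23.440 17.335
2 3.378 14.261 35.473
3 2.635 8.676 49.621
final: 49.621 10.275

Arc 1: start y=17.790, vy=10.630 → t=3.228, apex=23.440, x_land=17.335, impact vy=-21.652
  bounce: vy ← 0.78·21.652 = 16.888
Arc 2: start y=0.000, vy=16.888 → t=3.378, apex=14.261, x_land=35.473, impact vy=-16.888
  bounce: vy ← 0.78·16.888 = 13.173
Arc 3: start y=0.000, vy=13.173 → t=2.635, apex=8.676, x_land=49.621, impact vy=-13.173
  bounce: vy ← 0.78·13.173 = 10.275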